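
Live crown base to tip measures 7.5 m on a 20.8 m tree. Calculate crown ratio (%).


Formula: Crown Ratio = (Crown Length / Total Height) * 100
CR = (7.5 m / 20.8 m) * 100
CR = 0.3606 * 100 = 36.1%

36.1


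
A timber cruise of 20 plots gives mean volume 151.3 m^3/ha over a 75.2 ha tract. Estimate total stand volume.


Formula: Total Volume = Mean Volume per ha * Total Area
Total Volume = 151.3 m^3/ha * 75.2 ha
Total Volume = 11378 m^3

11378


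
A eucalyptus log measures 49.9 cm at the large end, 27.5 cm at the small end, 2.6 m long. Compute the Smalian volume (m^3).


Smalian: V = (A1 + A2)/2 * L,  A = pi*(D/200)^2
A1 = pi*(49.9/200)^2 = 0.195565 m^2
A2 = pi*(27.5/200)^2 = 0.059396 m^2
V = (0.195565+0.059396)/2*2.6 = 0.3314 m^3

0.3314


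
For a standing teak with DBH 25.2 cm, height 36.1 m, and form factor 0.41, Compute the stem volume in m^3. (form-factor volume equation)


Formula: V = pi * (DBH/200)^2 * H * ff
Radius = DBH/200 = 25.2/200 = 0.126 m
Radius^2 = 0.126^2 = 0.015876 m^2
V = pi * 0.015876 * 36.1 * 0.41
V = 0.738 m^3

0.738


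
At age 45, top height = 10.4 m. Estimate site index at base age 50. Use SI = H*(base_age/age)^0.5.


Formula: SI = H_dom * (base_age / age)^0.5
Age ratio = 50 / 45 = 1.11111
sqrt(age_ratio) = 1.05409
SI = 10.4 * 1.05409 = 11.0 m

11.0


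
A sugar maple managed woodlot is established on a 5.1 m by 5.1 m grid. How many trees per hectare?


Formula: TPH = 10000 m^2/ha / (spacing_x * spacing_y)
Area per tree = 5.1 m * 5.1 m = 26.01 m^2
TPH = 10000 / 26.01 = 384 trees/ha

384


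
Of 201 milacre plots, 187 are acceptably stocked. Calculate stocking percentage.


Formula: Stocking % = stocked plots / total plots * 100
Stocking = 187 / 201 * 100
Stocking = 0.9303 * 100 = 93.0%

93.0


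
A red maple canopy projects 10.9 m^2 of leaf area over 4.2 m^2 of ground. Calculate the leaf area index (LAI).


Formula: LAI = total leaf area / ground area  (dimensionless)
LAI = 10.9 m^2 / 4.2 m^2
LAI = 2.6

2.6


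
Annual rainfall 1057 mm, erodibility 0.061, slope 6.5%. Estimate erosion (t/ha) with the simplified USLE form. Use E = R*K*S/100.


Formula: E = R * K * S / 100  (simplified USLE)
R * K = 1057 * 0.061 = 64.477
E = 64.477 * 6.5 / 100 = 4.19 t/ha

4.19


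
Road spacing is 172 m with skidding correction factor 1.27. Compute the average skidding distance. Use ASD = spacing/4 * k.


Formula: ASD = (spacing / 4) * correction
Uncorrected distance = spacing / 4 = 172 / 4 = 43 m
ASD = 43 * 1.27 = 55 m

55


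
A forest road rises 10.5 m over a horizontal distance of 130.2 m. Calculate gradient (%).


Formula: Gradient = rise / run * 100
Gradient = 10.5 / 130.2 * 100 = 8.1%

8.1


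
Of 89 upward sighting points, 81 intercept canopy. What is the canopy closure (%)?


Formula: Canopy closure = covered points / total points * 100
Closure = 81 / 89 * 100
Closure = 0.9101 * 100 = 91.0%

91.0


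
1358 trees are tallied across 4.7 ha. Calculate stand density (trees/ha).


Formula: Stand Density = N_trees / Area_ha
Density = 1358 trees / 4.7 ha
Density = 289 trees/ha

289


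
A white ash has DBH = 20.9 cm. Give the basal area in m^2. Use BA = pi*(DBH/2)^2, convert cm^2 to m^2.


Formula: BA = pi * (DBH/2)^2 / 10000  (cm^2 to m^2)
Radius = DBH/2 = 20.9/2 = 10.45 cm
BA = pi * 10.45^2 / 10000
   = 343.0698 cm^2 / 10000
   = 0.0343 m^2

0.0343


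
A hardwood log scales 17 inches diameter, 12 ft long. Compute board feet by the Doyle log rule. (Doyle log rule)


Doyle: BF = (D - 4)^2 * L / 16
Adjusted diameter = 17 - 4 = 13 in
(D-4)^2 = 13^2 = 169
BF = 169 * 12 / 16 = 127 BF

127


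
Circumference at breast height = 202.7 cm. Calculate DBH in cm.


Formula: DBH = C / pi
DBH = 202.7 / pi
pi = 3.14159...
DBH = 64.5 cm

64.5


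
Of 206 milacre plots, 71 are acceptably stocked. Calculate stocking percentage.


Formula: Stocking % = stocked plots / total plots * 100
Stocking = 71 / 206 * 100
Stocking = 0.3447 * 100 = 34.5%

34.5


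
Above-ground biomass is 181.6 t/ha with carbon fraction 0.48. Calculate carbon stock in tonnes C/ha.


Formula: Carbon Stock = Biomass * Carbon Fraction
C = 181.6 t/ha * 0.48
C = 87.2 t C/ha

87.2


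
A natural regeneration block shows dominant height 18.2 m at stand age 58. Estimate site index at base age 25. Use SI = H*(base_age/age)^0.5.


Formula: SI = H_dom * (base_age / age)^0.5
Age ratio = 25 / 58 = 0.43103
sqrt(age_ratio) = 0.65653
SI = 18.2 * 0.65653 = 11.9 m

11.9


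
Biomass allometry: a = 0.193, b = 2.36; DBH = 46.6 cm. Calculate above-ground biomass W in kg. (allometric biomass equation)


Formula: W = a * DBH^b  (allometric power law)
DBH^b = 46.6^2.36 = 8657.4654
W = 0.193 * 8657.4654 = 1670.9 kg

1670.9


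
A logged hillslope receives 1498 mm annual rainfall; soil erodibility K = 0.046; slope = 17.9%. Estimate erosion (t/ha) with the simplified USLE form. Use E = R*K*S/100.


Formula: E = R * K * S / 100  (simplified USLE)
R * K = 1498 * 0.046 = 68.908
E = 68.908 * 17.9 / 100 = 12.33 t/ha

12.33


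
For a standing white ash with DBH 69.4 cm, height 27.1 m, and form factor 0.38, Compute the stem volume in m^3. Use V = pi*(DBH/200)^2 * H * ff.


Formula: V = pi * (DBH/200)^2 * H * ff
Radius = DBH/200 = 69.4/200 = 0.347 m
Radius^2 = 0.347^2 = 0.120409 m^2
V = pi * 0.120409 * 27.1 * 0.38
V = 3.895 m^3

3.895


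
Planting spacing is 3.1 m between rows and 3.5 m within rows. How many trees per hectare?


Formula: TPH = 10000 m^2/ha / (spacing_x * spacing_y)
Area per tree = 3.1 m * 3.5 m = 10.85 m^2
TPH = 10000 / 10.85 = 922 trees/ha

922


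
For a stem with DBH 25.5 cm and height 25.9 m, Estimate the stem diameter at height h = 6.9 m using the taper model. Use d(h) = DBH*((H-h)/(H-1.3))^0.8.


Taper: d(h) = DBH * ((H - h) / (H - 1.3))^0.8
Numerator = H - h = 25.9 - 6.9 = 19.0 m
Denominator = H - 1.3 = 25.9 - 1.3 = 24.6 m
Ratio = 19.0 / 24.6 = 0.77236
d = 25.5 * 0.77236^0.8 = 20.7 cm

20.7


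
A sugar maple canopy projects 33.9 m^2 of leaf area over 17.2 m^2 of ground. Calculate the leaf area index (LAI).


Formula: LAI = total leaf area / ground area  (dimensionless)
LAI = 33.9 m^2 / 17.2 m^2
LAI = 1.97

1.97


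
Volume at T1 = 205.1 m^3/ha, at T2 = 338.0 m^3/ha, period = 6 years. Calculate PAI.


Formula: PAI = (V_T2 - V_T1) / (T2 - T1)
Volume increment = 338.0 - 205.1 = 132.9 m^3/ha
PAI = 132.9 / 6 = 22.15 m^3/ha/year

22.15


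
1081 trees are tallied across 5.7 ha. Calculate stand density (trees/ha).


Formula: Stand Density = N_trees / Area_ha
Density = 1081 trees / 5.7 ha
Density = 190 trees/ha

190


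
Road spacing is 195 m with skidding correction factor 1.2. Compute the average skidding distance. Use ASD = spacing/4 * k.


Formula: ASD = (spacing / 4) * correction
Uncorrected distance = spacing / 4 = 195 / 4 = 48.75 m
ASD = 48.75 * 1.2 = 59 m

59


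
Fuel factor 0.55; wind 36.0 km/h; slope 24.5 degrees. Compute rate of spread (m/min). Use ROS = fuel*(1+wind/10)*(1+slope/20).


Formula: ROS = fuel * (1 + wind/10) * (1 + slope/20)
Wind factor = 1 + 36.0/10 = 4.6
Slope factor = 1 + 24.5/20 = 2.225
ROS = 0.55 * 4.6 * 2.225 = 5.63 m/min

5.63


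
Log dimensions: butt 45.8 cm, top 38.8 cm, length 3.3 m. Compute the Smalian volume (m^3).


Smalian: V = (A1 + A2)/2 * L,  A = pi*(D/200)^2
A1 = pi*(45.8/200)^2 = 0.164748 m^2
A2 = pi*(38.8/200)^2 = 0.118237 m^2
V = (0.164748+0.118237)/2*3.3 = 0.4669 m^3

0.4669


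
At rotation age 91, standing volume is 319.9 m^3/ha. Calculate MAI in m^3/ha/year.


Formula: MAI = Total Volume / Stand Age
MAI = 319.9 m^3/ha / 91 years
MAI = 3.52 m^3/ha/year

3.52


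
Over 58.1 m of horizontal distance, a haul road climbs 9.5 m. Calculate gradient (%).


Formula: Gradient = rise / run * 100
Gradient = 9.5 / 58.1 * 100 = 16.4%

16.4


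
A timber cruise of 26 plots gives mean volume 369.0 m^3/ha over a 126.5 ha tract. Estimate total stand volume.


Formula: Total Volume = Mean Volume per ha * Total Area
Total Volume = 369.0 m^3/ha * 126.5 ha
Total Volume = 46679 m^3

46679


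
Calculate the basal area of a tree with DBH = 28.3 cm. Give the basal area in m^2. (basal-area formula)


Formula: BA = pi * (DBH/2)^2 / 10000  (cm^2 to m^2)
Radius = DBH/2 = 28.3/2 = 14.15 cm
BA = pi * 14.15^2 / 10000
   = 629.0175 cm^2 / 10000
   = 0.0629 m^2

0.0629


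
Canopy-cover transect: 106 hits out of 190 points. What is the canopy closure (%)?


Formula: Canopy closure = covered points / total points * 100
Closure = 106 / 190 * 100
Closure = 0.5579 * 100 = 55.8%

55.8


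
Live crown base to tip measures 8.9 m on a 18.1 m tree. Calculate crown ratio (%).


Formula: Crown Ratio = (Crown Length / Total Height) * 100
CR = (8.9 m / 18.1 m) * 100
CR = 0.4917 * 100 = 49.2%

49.2


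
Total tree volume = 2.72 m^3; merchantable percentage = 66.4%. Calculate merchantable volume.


Formula: MV = V_total * (merchantable_pct / 100)
Merchantable fraction = 66.4% / 100 = 0.664
MV = 2.72 m^3 * 0.664 = 1.806 m^3

1.806


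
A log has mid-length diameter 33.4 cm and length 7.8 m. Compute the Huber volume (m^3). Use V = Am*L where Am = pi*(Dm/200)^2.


Huber: V = Am * L,  Am = pi*(Dm/200)^2
Am = pi*(33.4/200)^2 = 0.087616 m^2
V = 0.087616*7.8 = 0.6834 m^3

0.6834


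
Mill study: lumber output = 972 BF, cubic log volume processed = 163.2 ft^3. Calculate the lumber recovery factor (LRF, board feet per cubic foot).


Formula: LRF = Lumber Output (BF) / Log Input (ft^3)
LRF = 972 BF / 163.2 ft^3
LRF = 5.96 BF/ft^3

5.96


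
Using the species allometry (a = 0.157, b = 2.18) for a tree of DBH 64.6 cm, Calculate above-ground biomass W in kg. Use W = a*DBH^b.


Formula: W = a * DBH^b  (allometric power law)
DBH^b = 64.6^2.18 = 8837.0414
W = 0.157 * 8837.0414 = 1387.4 kg

1387.4


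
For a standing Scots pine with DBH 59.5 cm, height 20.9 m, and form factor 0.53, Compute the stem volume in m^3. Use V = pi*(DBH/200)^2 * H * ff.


Formula: V = pi * (DBH/200)^2 * H * ff
Radius = DBH/200 = 59.5/200 = 0.2975 m
Radius^2 = 0.2975^2 = 0.08850625 m^2
V = pi * 0.08850625 * 20.9 * 0.53
V = 3.08 m^3

3.08


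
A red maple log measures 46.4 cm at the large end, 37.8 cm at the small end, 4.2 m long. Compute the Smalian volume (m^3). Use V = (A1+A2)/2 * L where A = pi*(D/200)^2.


Smalian: V = (A1 + A2)/2 * L,  A = pi*(D/200)^2
A1 = pi*(46.4/200)^2 = 0.169093 m^2
A2 = pi*(37.8/200)^2 = 0.112221 m^2
V = (0.169093+0.112221)/2*4.2 = 0.5908 m^3

0.5908


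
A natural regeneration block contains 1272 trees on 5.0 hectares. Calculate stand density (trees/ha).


Formula: Stand Density = N_trees / Area_ha
Density = 1272 trees / 5.0 ha
Density = 254 trees/ha

254


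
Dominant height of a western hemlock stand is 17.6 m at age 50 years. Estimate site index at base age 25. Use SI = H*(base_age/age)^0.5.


Formula: SI = H_dom * (base_age / age)^0.5
Age ratio = 25 / 50 = 0.5
sqrt(age_ratio) = 0.70711
SI = 17.6 * 0.70711 = 12.4 m

12.4


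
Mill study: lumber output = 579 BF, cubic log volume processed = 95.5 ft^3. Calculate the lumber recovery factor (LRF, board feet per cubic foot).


Formula: LRF = Lumber Output (BF) / Log Input (ft^3)
LRF = 579 BF / 95.5 ft^3
LRF = 6.06 BF/ft^3

6.06


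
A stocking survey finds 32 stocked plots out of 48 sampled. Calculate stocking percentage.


Formula: Stocking % = stocked plots / total plots * 100
Stocking = 32 / 48 * 100
Stocking = 0.6667 * 100 = 66.7%

66.7


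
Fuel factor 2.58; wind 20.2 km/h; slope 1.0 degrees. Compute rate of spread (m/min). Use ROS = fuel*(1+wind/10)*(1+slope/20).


Formula: ROS = fuel * (1 + wind/10) * (1 + slope/20)
Wind factor = 1 + 20.2/10 = 3.02
Slope factor = 1 + 1.0/20 = 1.05
ROS = 2.58 * 3.02 * 1.05 = 8.18 m/min

8.18


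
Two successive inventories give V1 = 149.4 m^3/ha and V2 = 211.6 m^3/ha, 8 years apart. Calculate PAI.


Formula: PAI = (V_T2 - V_T1) / (T2 - T1)
Volume increment = 211.6 - 149.4 = 62.2 m^3/ha
PAI = 62.2 / 8 = 7.78 m^3/ha/year

7.78


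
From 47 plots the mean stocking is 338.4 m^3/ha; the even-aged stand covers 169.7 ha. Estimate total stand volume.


Formula: Total Volume = Mean Volume per ha * Total Area
Total Volume = 338.4 m^3/ha * 169.7 ha
Total Volume = 57426 m^3

57426


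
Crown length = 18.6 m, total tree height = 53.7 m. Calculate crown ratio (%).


Formula: Crown Ratio = (Crown Length / Total Height) * 100
CR = (18.6 m / 53.7 m) * 100
CR = 0.3464 * 100 = 34.6%

34.6


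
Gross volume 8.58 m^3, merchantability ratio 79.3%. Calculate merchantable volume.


Formula: MV = V_total * (merchantable_pct / 100)
Merchantable fraction = 79.3% / 100 = 0.793
MV = 8.58 m^3 * 0.793 = 6.804 m^3

6.804


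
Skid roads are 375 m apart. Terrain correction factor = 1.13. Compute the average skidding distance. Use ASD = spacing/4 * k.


Formula: ASD = (spacing / 4) * correction
Uncorrected distance = spacing / 4 = 375 / 4 = 93.75 m
ASD = 93.75 * 1.13 = 106 m

106


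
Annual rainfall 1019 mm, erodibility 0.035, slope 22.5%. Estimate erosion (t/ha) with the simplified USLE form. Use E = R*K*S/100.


Formula: E = R * K * S / 100  (simplified USLE)
R * K = 1019 * 0.035 = 35.665
E = 35.665 * 22.5 / 100 = 8.02 t/ha

8.02


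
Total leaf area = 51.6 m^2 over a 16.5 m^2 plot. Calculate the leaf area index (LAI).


Formula: LAI = total leaf area / ground area  (dimensionless)
LAI = 51.6 m^2 / 16.5 m^2
LAI = 3.13

3.13


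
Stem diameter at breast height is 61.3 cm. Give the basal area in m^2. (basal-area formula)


Formula: BA = pi * (DBH/2)^2 / 10000  (cm^2 to m^2)
Radius = DBH/2 = 61.3/2 = 30.65 cm
BA = pi * 30.65^2 / 10000
   = 2951.2828 cm^2 / 10000
   = 0.2951 m^2

0.2951


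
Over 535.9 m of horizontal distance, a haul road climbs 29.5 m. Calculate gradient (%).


Formula: Gradient = rise / run * 100
Gradient = 29.5 / 535.9 * 100 = 5.5%

5.5


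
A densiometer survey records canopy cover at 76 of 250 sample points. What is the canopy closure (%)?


Formula: Canopy closure = covered points / total points * 100
Closure = 76 / 250 * 100
Closure = 0.304 * 100 = 30.4%

30.4


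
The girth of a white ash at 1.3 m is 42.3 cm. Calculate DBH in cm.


Formula: DBH = C / pi
DBH = 42.3 / pi
pi = 3.14159...
DBH = 13.5 cm

13.5


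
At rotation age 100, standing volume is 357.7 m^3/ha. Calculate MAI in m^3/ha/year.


Formula: MAI = Total Volume / Stand Age
MAI = 357.7 m^3/ha / 100 years
MAI = 3.58 m^3/ha/year

3.58


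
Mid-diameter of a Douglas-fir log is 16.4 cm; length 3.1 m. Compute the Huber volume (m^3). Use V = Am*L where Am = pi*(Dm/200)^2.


Huber: V = Am * L,  Am = pi*(Dm/200)^2
Am = pi*(16.4/200)^2 = 0.021124 m^2
V = 0.021124*3.1 = 0.0655 m^3

0.0655


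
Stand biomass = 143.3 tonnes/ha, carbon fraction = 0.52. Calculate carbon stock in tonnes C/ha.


Formula: Carbon Stock = Biomass * Carbon Fraction
C = 143.3 t/ha * 0.52
C = 74.5 t C/ha

74.5


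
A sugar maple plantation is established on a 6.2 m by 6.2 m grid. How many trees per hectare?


Formula: TPH = 10000 m^2/ha / (spacing_x * spacing_y)
Area per tree = 6.2 m * 6.2 m = 38.44 m^2
TPH = 10000 / 38.44 = 260 trees/ha

260


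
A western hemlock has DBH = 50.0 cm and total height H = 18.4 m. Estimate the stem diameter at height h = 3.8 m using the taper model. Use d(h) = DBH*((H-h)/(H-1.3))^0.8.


Taper: d(h) = DBH * ((H - h) / (H - 1.3))^0.8
Numerator = H - h = 18.4 - 3.8 = 14.6 m
Denominator = H - 1.3 = 18.4 - 1.3 = 17.1 m
Ratio = 14.6 / 17.1 = 0.8538
d = 50.0 * 0.8538^0.8 = 44.1 cm

44.1


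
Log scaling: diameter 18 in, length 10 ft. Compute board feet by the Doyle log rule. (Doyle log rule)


Doyle: BF = (D - 4)^2 * L / 16
Adjusted diameter = 18 - 4 = 14 in
(D-4)^2 = 14^2 = 196
BF = 196 * 10 / 16 = 123 BF

123


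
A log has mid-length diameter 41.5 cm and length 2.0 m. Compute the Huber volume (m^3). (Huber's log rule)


Huber: V = Am * L,  Am = pi*(Dm/200)^2
Am = pi*(41.5/200)^2 = 0.135265 m^2
V = 0.135265*2.0 = 0.2705 m^3

0.2705


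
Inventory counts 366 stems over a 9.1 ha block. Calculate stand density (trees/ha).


Formula: Stand Density = N_trees / Area_ha
Density = 366 trees / 9.1 ha
Density = 40 trees/ha

40


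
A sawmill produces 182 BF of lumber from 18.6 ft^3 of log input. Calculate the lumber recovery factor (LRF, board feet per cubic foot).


Formula: LRF = Lumber Output (BF) / Log Input (ft^3)
LRF = 182 BF / 18.6 ft^3
LRF = 9.78 BF/ft^3

9.78


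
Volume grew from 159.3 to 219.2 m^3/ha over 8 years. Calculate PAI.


Formula: PAI = (V_T2 - V_T1) / (T2 - T1)
Volume increment = 219.2 - 159.3 = 59.9 m^3/ha
PAI = 59.9 / 8 = 7.49 m^3/ha/year

7.49


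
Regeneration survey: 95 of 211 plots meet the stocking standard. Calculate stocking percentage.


Formula: Stocking % = stocked plots / total plots * 100
Stocking = 95 / 211 * 100
Stocking = 0.4502 * 100 = 45.0%

45.0


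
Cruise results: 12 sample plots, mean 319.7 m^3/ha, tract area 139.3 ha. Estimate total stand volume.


Formula: Total Volume = Mean Volume per ha * Total Area
Total Volume = 319.7 m^3/ha * 139.3 ha
Total Volume = 44534 m^3

44534


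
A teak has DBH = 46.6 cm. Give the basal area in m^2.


Formula: BA = pi * (DBH/2)^2 / 10000  (cm^2 to m^2)
Radius = DBH/2 = 46.6/2 = 23.3 cm
BA = pi * 23.3^2 / 10000
   = 1705.5392 cm^2 / 10000
   = 0.1706 m^2

0.1706


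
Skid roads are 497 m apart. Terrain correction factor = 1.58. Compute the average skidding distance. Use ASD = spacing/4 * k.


Formula: ASD = (spacing / 4) * correction
Uncorrected distance = spacing / 4 = 497 / 4 = 124.25 m
ASD = 124.25 * 1.58 = 196 m

196


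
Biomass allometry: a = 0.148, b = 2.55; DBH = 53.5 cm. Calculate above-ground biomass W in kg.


Formula: W = a * DBH^b  (allometric power law)
DBH^b = 53.5^2.55 = 25544.7787
W = 0.148 * 25544.7787 = 3780.6 kg

3780.6


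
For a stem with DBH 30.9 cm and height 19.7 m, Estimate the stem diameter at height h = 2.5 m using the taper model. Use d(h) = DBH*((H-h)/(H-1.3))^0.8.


Taper: d(h) = DBH * ((H - h) / (H - 1.3))^0.8
Numerator = H - h = 19.7 - 2.5 = 17.2 m
Denominator = H - 1.3 = 19.7 - 1.3 = 18.4 m
Ratio = 17.2 / 18.4 = 0.93478
d = 30.9 * 0.93478^0.8 = 29.3 cm

29.3


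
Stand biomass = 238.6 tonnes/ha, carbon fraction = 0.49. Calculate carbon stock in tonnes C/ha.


Formula: Carbon Stock = Biomass * Carbon Fraction
C = 238.6 t/ha * 0.49
C = 116.9 t C/ha

116.9


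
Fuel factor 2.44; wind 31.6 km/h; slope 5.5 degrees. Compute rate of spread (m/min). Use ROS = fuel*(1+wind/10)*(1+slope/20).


Formula: ROS = fuel * (1 + wind/10) * (1 + slope/20)
Wind factor = 1 + 31.6/10 = 4.16
Slope factor = 1 + 5.5/20 = 1.275
ROS = 2.44 * 4.16 * 1.275 = 12.94 m/min

12.94


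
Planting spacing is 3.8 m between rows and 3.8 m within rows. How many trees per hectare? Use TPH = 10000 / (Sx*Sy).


Formula: TPH = 10000 m^2/ha / (spacing_x * spacing_y)
Area per tree = 3.8 m * 3.8 m = 14.44 m^2
TPH = 10000 / 14.44 = 693 trees/ha

693


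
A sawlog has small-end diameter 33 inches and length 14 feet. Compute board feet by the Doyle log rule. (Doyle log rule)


Doyle: BF = (D - 4)^2 * L / 16
Adjusted diameter = 33 - 4 = 29 in
(D-4)^2 = 29^2 = 841
BF = 841 * 14 / 16 = 736 BF

736


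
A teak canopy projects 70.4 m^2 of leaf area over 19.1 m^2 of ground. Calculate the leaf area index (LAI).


Formula: LAI = total leaf area / ground area  (dimensionless)
LAI = 70.4 m^2 / 19.1 m^2
LAI = 3.69

3.69


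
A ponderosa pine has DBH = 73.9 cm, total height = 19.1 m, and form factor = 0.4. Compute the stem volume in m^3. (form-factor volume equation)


Formula: V = pi * (DBH/200)^2 * H * ff
Radius = DBH/200 = 73.9/200 = 0.3695 m
Radius^2 = 0.3695^2 = 0.13653025 m^2
V = pi * 0.13653025 * 19.1 * 0.4
V = 3.277 m^3

3.277


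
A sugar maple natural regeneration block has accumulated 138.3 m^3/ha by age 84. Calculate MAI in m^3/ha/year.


Formula: MAI = Total Volume / Stand Age
MAI = 138.3 m^3/ha / 84 years
MAI = 1.65 m^3/ha/year

1.65


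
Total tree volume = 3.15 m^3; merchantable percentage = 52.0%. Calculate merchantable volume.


Formula: MV = V_total * (merchantable_pct / 100)
Merchantable fraction = 52.0% / 100 = 0.52
MV = 3.15 m^3 * 0.52 = 1.638 m^3

1.638


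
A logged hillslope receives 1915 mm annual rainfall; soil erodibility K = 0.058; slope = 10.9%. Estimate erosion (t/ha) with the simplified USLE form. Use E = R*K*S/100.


Formula: E = R * K * S / 100  (simplified USLE)
R * K = 1915 * 0.058 = 111.07
E = 111.07 * 10.9 / 100 = 12.11 t/ha

12.11


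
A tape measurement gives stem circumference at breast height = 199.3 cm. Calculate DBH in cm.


Formula: DBH = C / pi
DBH = 199.3 / pi
pi = 3.14159...
DBH = 63.4 cm

63.4


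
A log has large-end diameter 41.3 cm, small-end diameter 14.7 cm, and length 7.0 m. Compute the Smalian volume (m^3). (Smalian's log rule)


Smalian: V = (A1 + A2)/2 * L,  A = pi*(D/200)^2
A1 = pi*(41.3/200)^2 = 0.133965 m^2
A2 = pi*(14.7/200)^2 = 0.016972 m^2
V = (0.133965+0.016972)/2*7.0 = 0.5283 m^3

0.5283


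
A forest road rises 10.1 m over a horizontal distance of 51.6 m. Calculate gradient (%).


Formula: Gradient = rise / run * 100
Gradient = 10.1 / 51.6 * 100 = 19.6%

19.6


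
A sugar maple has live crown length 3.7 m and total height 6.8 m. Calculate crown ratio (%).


Formula: Crown Ratio = (Crown Length / Total Height) * 100
CR = (3.7 m / 6.8 m) * 100
CR = 0.5441 * 100 = 54.4%

54.4


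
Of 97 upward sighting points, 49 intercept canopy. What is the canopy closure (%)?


Formula: Canopy closure = covered points / total points * 100
Closure = 49 / 97 * 100
Closure = 0.5052 * 100 = 50.5%

50.5


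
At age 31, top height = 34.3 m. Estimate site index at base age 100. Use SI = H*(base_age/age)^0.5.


Formula: SI = H_dom * (base_age / age)^0.5
Age ratio = 100 / 31 = 3.22581
sqrt(age_ratio) = 1.79605
SI = 34.3 * 1.79605 = 61.6 m

61.6


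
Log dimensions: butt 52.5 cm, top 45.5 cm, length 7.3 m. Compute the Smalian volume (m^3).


Smalian: V = (A1 + A2)/2 * L,  A = pi*(D/200)^2
A1 = pi*(52.5/200)^2 = 0.216475 m^2
A2 = pi*(45.5/200)^2 = 0.162597 m^2
V = (0.216475+0.162597)/2*7.3 = 1.3836 m^3

1.3836


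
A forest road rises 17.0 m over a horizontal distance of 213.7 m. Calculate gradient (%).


Formula: Gradient = rise / run * 100
Gradient = 17.0 / 213.7 * 100 = 8.0%

8.0


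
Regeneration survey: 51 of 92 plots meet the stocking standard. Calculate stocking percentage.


Formula: Stocking % = stocked plots / total plots * 100
Stocking = 51 / 92 * 100
Stocking = 0.5543 * 100 = 55.4%

55.4


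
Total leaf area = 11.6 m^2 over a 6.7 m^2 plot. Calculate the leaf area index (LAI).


Formula: LAI = total leaf area / ground area  (dimensionless)
LAI = 11.6 m^2 / 6.7 m^2
LAI = 1.73

1.73


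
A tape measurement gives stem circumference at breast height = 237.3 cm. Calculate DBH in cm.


Formula: DBH = C / pi
DBH = 237.3 / pi
pi = 3.14159...
DBH = 75.5 cm

75.5


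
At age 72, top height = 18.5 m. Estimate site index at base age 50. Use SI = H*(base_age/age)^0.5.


Formula: SI = H_dom * (base_age / age)^0.5
Age ratio = 50 / 72 = 0.69444
sqrt(age_ratio) = 0.83333
SI = 18.5 * 0.83333 = 15.4 m

15.4


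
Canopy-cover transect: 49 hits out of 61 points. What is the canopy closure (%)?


Formula: Canopy closure = covered points / total points * 100
Closure = 49 / 61 * 100
Closure = 0.8033 * 100 = 80.3%

80.3


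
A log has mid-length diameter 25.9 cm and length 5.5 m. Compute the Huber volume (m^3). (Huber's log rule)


Huber: V = Am * L,  Am = pi*(Dm/200)^2
Am = pi*(25.9/200)^2 = 0.052685 m^2
V = 0.052685*5.5 = 0.2898 m^3

0.2898


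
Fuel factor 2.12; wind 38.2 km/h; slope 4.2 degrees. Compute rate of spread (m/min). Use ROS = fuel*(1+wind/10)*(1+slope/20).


Formula: ROS = fuel * (1 + wind/10) * (1 + slope/20)
Wind factor = 1 + 38.2/10 = 4.82
Slope factor = 1 + 4.2/20 = 1.21
ROS = 2.12 * 4.82 * 1.21 = 12.36 m/min

12.36


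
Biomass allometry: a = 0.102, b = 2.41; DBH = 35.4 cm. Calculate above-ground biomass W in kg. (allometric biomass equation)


Formula: W = a * DBH^b  (allometric power law)
DBH^b = 35.4^2.41 = 5408.7619
W = 0.102 * 5408.7619 = 551.7 kg

551.7


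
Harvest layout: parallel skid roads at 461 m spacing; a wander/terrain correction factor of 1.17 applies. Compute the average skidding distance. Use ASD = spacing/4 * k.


Formula: ASD = (spacing / 4) * correction
Uncorrected distance = spacing / 4 = 461 / 4 = 115.25 m
ASD = 115.25 * 1.17 = 135 m

135


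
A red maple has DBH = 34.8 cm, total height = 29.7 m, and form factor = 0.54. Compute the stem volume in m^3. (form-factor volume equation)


Formula: V = pi * (DBH/200)^2 * H * ff
Radius = DBH/200 = 34.8/200 = 0.174 m
Radius^2 = 0.174^2 = 0.030276 m^2
V = pi * 0.030276 * 29.7 * 0.54
V = 1.525 m^3

1.525


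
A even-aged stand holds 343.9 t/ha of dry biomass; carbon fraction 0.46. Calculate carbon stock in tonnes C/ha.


Formula: Carbon Stock = Biomass * Carbon Fraction
C = 343.9 t/ha * 0.46
C = 158.2 t C/ha

158.2


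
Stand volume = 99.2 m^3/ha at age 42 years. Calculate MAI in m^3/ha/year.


Formula: MAI = Total Volume / Stand Age
MAI = 99.2 m^3/ha / 42 years
MAI = 2.36 m^3/ha/year

2.36


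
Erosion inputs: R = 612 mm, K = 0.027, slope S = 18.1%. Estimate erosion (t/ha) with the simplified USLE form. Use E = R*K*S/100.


Formula: E = R * K * S / 100  (simplified USLE)
R * K = 612 * 0.027 = 16.524
E = 16.524 * 18.1 / 100 = 2.99 t/ha

2.99


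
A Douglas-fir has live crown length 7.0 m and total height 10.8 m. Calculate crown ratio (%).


Formula: Crown Ratio = (Crown Length / Total Height) * 100
CR = (7.0 m / 10.8 m) * 100
CR = 0.6481 * 100 = 64.8%

64.8


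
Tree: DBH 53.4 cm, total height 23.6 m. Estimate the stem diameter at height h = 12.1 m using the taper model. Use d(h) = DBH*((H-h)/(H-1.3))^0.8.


Taper: d(h) = DBH * ((H - h) / (H - 1.3))^0.8
Numerator = H - h = 23.6 - 12.1 = 11.5 m
Denominator = H - 1.3 = 23.6 - 1.3 = 22.3 m
Ratio = 11.5 / 22.3 = 0.5157
d = 53.4 * 0.5157^0.8 = 31.4 cm

31.4


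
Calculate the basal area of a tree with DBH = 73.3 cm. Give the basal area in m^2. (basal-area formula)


Formula: BA = pi * (DBH/2)^2 / 10000  (cm^2 to m^2)
Radius = DBH/2 = 73.3/2 = 36.65 cm
BA = pi * 36.65^2 / 10000
   = 4219.8579 cm^2 / 10000
   = 0.422 m^2

0.422


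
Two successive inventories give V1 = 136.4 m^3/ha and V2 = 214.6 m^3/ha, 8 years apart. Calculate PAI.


Formula: PAI = (V_T2 - V_T1) / (T2 - T1)
Volume increment = 214.6 - 136.4 = 78.2 m^3/ha
PAI = 78.2 / 8 = 9.78 m^3/ha/year

9.78


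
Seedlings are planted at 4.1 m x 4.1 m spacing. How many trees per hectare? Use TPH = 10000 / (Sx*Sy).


Formula: TPH = 10000 m^2/ha / (spacing_x * spacing_y)
Area per tree = 4.1 m * 4.1 m = 16.81 m^2
TPH = 10000 / 16.81 = 595 trees/ha

595


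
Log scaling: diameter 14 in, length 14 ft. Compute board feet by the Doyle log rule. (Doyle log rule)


Doyle: BF = (D - 4)^2 * L / 16
Adjusted diameter = 14 - 4 = 10 in
(D-4)^2 = 10^2 = 100
BF = 100 * 14 / 16 = 88 BF

88


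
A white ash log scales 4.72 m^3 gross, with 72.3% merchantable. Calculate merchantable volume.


Formula: MV = V_total * (merchantable_pct / 100)
Merchantable fraction = 72.3% / 100 = 0.723
MV = 4.72 m^3 * 0.723 = 3.413 m^3

3.413


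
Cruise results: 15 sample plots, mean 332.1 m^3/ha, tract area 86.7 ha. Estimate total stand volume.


Formula: Total Volume = Mean Volume per ha * Total Area
Total Volume = 332.1 m^3/ha * 86.7 ha
Total Volume = 28793 m^3

28793


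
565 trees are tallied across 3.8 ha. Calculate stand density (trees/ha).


Formula: Stand Density = N_trees / Area_ha
Density = 565 trees / 3.8 ha
Density = 149 trees/ha

149


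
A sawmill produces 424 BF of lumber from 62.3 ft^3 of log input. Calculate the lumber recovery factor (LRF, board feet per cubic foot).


Formula: LRF = Lumber Output (BF) / Log Input (ft^3)
LRF = 424 BF / 62.3 ft^3
LRF = 6.81 BF/ft^3

6.81


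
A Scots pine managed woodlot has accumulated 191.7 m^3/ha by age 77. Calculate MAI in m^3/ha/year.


Formula: MAI = Total Volume / Stand Age
MAI = 191.7 m^3/ha / 77 years
MAI = 2.49 m^3/ha/year

2.49


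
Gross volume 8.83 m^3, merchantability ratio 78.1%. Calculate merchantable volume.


Formula: MV = V_total * (merchantable_pct / 100)
Merchantable fraction = 78.1% / 100 = 0.781
MV = 8.83 m^3 * 0.781 = 6.896 m^3

6.896


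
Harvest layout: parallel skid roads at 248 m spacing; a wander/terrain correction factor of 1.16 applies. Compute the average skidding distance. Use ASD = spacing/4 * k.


Formula: ASD = (spacing / 4) * correction
Uncorrected distance = spacing / 4 = 248 / 4 = 62 m
ASD = 62 * 1.16 = 72 m

72


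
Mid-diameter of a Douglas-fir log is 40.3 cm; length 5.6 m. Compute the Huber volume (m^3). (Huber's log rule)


Huber: V = Am * L,  Am = pi*(Dm/200)^2
Am = pi*(40.3/200)^2 = 0.127556 m^2
V = 0.127556*5.6 = 0.7143 m^3

0.7143


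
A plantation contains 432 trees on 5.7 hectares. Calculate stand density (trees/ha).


Formula: Stand Density = N_trees / Area_ha
Density = 432 trees / 5.7 ha
Density = 76 trees/ha

76


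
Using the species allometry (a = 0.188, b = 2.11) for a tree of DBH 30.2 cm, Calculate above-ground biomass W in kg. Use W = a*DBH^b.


Formula: W = a * DBH^b  (allometric power law)
DBH^b = 30.2^2.11 = 1326.8281
W = 0.188 * 1326.8281 = 249.4 kg

249.4


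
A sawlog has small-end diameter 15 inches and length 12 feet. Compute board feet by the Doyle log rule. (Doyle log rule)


Doyle: BF = (D - 4)^2 * L / 16
Adjusted diameter = 15 - 4 = 11 in
(D-4)^2 = 11^2 = 121
BF = 121 * 12 / 16 = 91 BF

91


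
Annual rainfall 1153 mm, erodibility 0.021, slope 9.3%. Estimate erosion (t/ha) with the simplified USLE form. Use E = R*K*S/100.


Formula: E = R * K * S / 100  (simplified USLE)
R * K = 1153 * 0.021 = 24.213
E = 24.213 * 9.3 / 100 = 2.25 t/ha

2.25


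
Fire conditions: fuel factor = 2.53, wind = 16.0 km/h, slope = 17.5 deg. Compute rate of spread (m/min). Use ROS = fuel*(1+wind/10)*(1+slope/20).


Formula: ROS = fuel * (1 + wind/10) * (1 + slope/20)
Wind factor = 1 + 16.0/10 = 2.6
Slope factor = 1 + 17.5/20 = 1.875
ROS = 2.53 * 2.6 * 1.875 = 12.33 m/min

12.33


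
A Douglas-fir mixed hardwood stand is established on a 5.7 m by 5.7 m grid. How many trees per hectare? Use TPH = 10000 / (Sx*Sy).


Formula: TPH = 10000 m^2/ha / (spacing_x * spacing_y)
Area per tree = 5.7 m * 5.7 m = 32.49 m^2
TPH = 10000 / 32.49 = 308 trees/ha

308


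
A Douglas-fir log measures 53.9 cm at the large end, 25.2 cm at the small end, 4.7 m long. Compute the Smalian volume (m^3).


Smalian: V = (A1 + A2)/2 * L,  A = pi*(D/200)^2
A1 = pi*(53.9/200)^2 = 0.228175 m^2
A2 = pi*(25.2/200)^2 = 0.049876 m^2
V = (0.228175+0.049876)/2*4.7 = 0.6534 m^3

0.6534


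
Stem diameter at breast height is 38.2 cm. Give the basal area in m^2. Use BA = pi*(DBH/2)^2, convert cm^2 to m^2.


Formula: BA = pi * (DBH/2)^2 / 10000  (cm^2 to m^2)
Radius = DBH/2 = 38.2/2 = 19.1 cm
BA = pi * 19.1^2 / 10000
   = 1146.0844 cm^2 / 10000
   = 0.1146 m^2

0.1146


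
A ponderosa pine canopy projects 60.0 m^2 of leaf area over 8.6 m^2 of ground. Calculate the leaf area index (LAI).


Formula: LAI = total leaf area / ground area  (dimensionless)
LAI = 60.0 m^2 / 8.6 m^2
LAI = 6.98

6.98


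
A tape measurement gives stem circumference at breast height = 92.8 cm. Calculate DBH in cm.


Formula: DBH = C / pi
DBH = 92.8 / pi
pi = 3.14159...
DBH = 29.5 cm

29.5


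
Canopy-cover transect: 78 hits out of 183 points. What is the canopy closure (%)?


Formula: Canopy closure = covered points / total points * 100
Closure = 78 / 183 * 100
Closure = 0.4262 * 100 = 42.6%

42.6


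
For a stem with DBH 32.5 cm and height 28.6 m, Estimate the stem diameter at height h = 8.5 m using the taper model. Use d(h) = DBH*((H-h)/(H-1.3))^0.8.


Taper: d(h) = DBH * ((H - h) / (H - 1.3))^0.8
Numerator = H - h = 28.6 - 8.5 = 20.1 m
Denominator = H - 1.3 = 28.6 - 1.3 = 27.3 m
Ratio = 20.1 / 27.3 = 0.73626
d = 32.5 * 0.73626^0.8 = 25.4 cm

25.4


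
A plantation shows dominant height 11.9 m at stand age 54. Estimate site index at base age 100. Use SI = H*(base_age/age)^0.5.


Formula: SI = H_dom * (base_age / age)^0.5
Age ratio = 100 / 54 = 1.85185
sqrt(age_ratio) = 1.36083
SI = 11.9 * 1.36083 = 16.2 m

16.2


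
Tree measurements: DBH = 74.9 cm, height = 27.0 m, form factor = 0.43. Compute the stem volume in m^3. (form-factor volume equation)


Formula: V = pi * (DBH/200)^2 * H * ff
Radius = DBH/200 = 74.9/200 = 0.3745 m
Radius^2 = 0.3745^2 = 0.14025025 m^2
V = pi * 0.14025025 * 27.0 * 0.43
V = 5.115 m^3

5.115


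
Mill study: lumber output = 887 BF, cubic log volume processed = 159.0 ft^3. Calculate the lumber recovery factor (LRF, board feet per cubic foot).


Formula: LRF = Lumber Output (BF) / Log Input (ft^3)
LRF = 887 BF / 159.0 ft^3
LRF = 5.58 BF/ft^3

5.58


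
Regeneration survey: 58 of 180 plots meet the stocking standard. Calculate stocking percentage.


Formula: Stocking % = stocked plots / total plots * 100
Stocking = 58 / 180 * 100
Stocking = 0.3222 * 100 = 32.2%

32.2


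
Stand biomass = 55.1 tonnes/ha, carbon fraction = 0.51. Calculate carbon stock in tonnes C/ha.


Formula: Carbon Stock = Biomass * Carbon Fraction
C = 55.1 t/ha * 0.51
C = 28.1 t C/ha

28.1


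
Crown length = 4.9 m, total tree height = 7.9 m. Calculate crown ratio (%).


Formula: Crown Ratio = (Crown Length / Total Height) * 100
CR = (4.9 m / 7.9 m) * 100
CR = 0.6203 * 100 = 62.0%

62.0


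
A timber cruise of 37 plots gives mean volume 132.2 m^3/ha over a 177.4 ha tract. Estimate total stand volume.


Formula: Total Volume = Mean Volume per ha * Total Area
Total Volume = 132.2 m^3/ha * 177.4 ha
Total Volume = 23452 m^3

23452


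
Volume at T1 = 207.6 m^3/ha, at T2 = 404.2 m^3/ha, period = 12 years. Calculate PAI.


Formula: PAI = (V_T2 - V_T1) / (T2 - T1)
Volume increment = 404.2 - 207.6 = 196.6 m^3/ha
PAI = 196.6 / 12 = 16.38 m^3/ha/year

16.38


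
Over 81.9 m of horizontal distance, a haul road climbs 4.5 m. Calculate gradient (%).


Formula: Gradient = rise / run * 100
Gradient = 4.5 / 81.9 * 100 = 5.5%

5.5


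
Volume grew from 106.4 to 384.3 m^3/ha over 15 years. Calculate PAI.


Formula: PAI = (V_T2 - V_T1) / (T2 - T1)
Volume increment = 384.3 - 106.4 = 277.9 m^3/ha
PAI = 277.9 / 15 = 18.53 m^3/ha/year

18.53


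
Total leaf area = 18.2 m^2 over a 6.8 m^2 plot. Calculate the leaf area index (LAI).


Formula: LAI = total leaf area / ground area  (dimensionless)
LAI = 18.2 m^2 / 6.8 m^2
LAI = 2.68

2.68


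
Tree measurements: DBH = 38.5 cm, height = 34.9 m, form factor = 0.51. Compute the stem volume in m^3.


Formula: V = pi * (DBH/200)^2 * H * ff
Radius = DBH/200 = 38.5/200 = 0.1925 m
Radius^2 = 0.1925^2 = 0.03705625 m^2
V = pi * 0.03705625 * 34.9 * 0.51
V = 2.072 m^3

2.072


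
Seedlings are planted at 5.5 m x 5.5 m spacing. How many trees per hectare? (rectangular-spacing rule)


Formula: TPH = 10000 m^2/ha / (spacing_x * spacing_y)
Area per tree = 5.5 m * 5.5 m = 30.25 m^2
TPH = 10000 / 30.25 = 331 trees/ha

331


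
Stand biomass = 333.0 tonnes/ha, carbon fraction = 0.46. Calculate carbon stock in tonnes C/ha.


Formula: Carbon Stock = Biomass * Carbon Fraction
C = 333.0 t/ha * 0.46
C = 153.2 t C/ha

153.2


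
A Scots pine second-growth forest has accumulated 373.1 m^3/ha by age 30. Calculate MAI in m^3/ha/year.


Formula: MAI = Total Volume / Stand Age
MAI = 373.1 m^3/ha / 30 years
MAI = 12.44 m^3/ha/year

12.44


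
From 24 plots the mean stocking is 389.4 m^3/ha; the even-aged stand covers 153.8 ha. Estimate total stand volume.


Formula: Total Volume = Mean Volume per ha * Total Area
Total Volume = 389.4 m^3/ha * 153.8 ha
Total Volume = 59890 m^3

59890


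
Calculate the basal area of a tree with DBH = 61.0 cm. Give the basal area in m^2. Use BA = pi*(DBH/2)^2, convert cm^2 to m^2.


Formula: BA = pi * (DBH/2)^2 / 10000  (cm^2 to m^2)
Radius = DBH/2 = 61.0/2 = 30.5 cm
BA = pi * 30.5^2 / 10000
   = 2922.4666 cm^2 / 10000
   = 0.2922 m^2

0.2922


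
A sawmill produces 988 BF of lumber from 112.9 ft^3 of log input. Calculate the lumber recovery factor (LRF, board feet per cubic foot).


Formula: LRF = Lumber Output (BF) / Log Input (ft^3)
LRF = 988 BF / 112.9 ft^3
LRF = 8.75 BF/ft^3

8.75


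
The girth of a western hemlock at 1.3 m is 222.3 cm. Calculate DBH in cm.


Formula: DBH = C / pi
DBH = 222.3 / pi
pi = 3.14159...
DBH = 70.8 cm

70.8


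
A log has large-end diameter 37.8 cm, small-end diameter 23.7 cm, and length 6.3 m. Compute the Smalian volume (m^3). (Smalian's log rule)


Smalian: V = (A1 + A2)/2 * L,  A = pi*(D/200)^2
A1 = pi*(37.8/200)^2 = 0.112221 m^2
A2 = pi*(23.7/200)^2 = 0.044115 m^2
V = (0.112221+0.044115)/2*6.3 = 0.4925 m^3

0.4925


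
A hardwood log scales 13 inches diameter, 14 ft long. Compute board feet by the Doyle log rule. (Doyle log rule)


Doyle: BF = (D - 4)^2 * L / 16
Adjusted diameter = 13 - 4 = 9 in
(D-4)^2 = 9^2 = 81
BF = 81 * 14 / 16 = 71 BF

71


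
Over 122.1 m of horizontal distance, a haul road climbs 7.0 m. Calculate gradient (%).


Formula: Gradient = rise / run * 100
Gradient = 7.0 / 122.1 * 100 = 5.7%

5.7


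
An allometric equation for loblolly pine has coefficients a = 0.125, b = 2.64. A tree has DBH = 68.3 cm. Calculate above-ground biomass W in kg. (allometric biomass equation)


Formula: W = a * DBH^b  (allometric power law)
DBH^b = 68.3^2.64 = 69641.9075
W = 0.125 * 69641.9075 = 8705.2 kg

8705.2


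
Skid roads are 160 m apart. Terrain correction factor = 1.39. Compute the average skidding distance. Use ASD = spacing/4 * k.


Formula: ASD = (spacing / 4) * correction
Uncorrected distance = spacing / 4 = 160 / 4 = 40 m
ASD = 40 * 1.39 = 56 m

56


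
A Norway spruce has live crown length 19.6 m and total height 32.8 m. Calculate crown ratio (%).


Formula: Crown Ratio = (Crown Length / Total Height) * 100
CR = (19.6 m / 32.8 m) * 100
CR = 0.5976 * 100 = 59.8%

59.8


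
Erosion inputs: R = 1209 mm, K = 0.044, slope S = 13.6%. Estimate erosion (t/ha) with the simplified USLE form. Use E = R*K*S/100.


Formula: E = R * K * S / 100  (simplified USLE)
R * K = 1209 * 0.044 = 53.196
E = 53.196 * 13.6 / 100 = 7.23 t/ha

7.23


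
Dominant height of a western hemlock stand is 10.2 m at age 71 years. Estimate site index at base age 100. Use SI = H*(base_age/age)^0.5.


Formula: SI = H_dom * (base_age / age)^0.5
Age ratio = 100 / 71 = 1.40845
sqrt(age_ratio) = 1.18678
SI = 10.2 * 1.18678 = 12.1 m

12.1


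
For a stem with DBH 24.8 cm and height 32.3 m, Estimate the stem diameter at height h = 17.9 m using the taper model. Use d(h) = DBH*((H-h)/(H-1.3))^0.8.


Taper: d(h) = DBH * ((H - h) / (H - 1.3))^0.8
Numerator = H - h = 32.3 - 17.9 = 14.4 m
Denominator = H - 1.3 = 32.3 - 1.3 = 31.0 m
Ratio = 14.4 / 31.0 = 0.46452
d = 24.8 * 0.46452^0.8 = 13.4 cm

13.4


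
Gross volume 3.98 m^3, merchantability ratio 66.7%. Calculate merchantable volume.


Formula: MV = V_total * (merchantable_pct / 100)
Merchantable fraction = 66.7% / 100 = 0.667
MV = 3.98 m^3 * 0.667 = 2.655 m^3

2.655


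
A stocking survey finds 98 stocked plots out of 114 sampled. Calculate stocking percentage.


Formula: Stocking % = stocked plots / total plots * 100
Stocking = 98 / 114 * 100
Stocking = 0.8596 * 100 = 86.0%

86.0


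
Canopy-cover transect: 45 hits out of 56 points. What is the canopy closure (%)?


Formula: Canopy closure = covered points / total points * 100
Closure = 45 / 56 * 100
Closure = 0.8036 * 100 = 80.4%

80.4
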